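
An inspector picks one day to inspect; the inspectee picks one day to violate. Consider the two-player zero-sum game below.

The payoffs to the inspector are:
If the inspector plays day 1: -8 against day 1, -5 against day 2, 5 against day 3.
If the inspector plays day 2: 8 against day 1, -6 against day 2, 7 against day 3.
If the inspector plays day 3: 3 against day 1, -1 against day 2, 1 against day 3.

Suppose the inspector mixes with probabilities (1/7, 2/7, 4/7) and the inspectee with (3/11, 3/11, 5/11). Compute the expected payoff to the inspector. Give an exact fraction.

16/11

Against (3/11, 3/11, 5/11), each row's expected payoff is day 1: -14/11; day 2: 41/11; day 3: 1.
Taking the (1/7, 2/7, 4/7)-weighted average: (1/7)·(-14/11) + (2/7)·(41/11) + (4/7)·(1) = 16/11.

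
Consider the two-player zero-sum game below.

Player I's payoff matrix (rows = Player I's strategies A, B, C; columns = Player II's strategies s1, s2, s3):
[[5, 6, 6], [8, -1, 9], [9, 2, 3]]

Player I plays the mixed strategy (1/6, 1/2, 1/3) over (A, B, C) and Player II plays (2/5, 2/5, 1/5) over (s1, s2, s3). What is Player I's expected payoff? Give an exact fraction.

Against (2/5, 2/5, 1/5), each row's expected payoff is A: 28/5; B: 23/5; C: 5.
Taking the (1/6, 1/2, 1/3)-weighted average: (1/6)·(28/5) + (1/2)·(23/5) + (1/3)·(5) = 49/10.

49/10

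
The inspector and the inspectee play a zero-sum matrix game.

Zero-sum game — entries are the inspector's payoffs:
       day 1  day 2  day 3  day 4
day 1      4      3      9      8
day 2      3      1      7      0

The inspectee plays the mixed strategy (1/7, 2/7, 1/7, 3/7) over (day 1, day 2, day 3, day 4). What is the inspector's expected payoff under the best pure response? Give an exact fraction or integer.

43/7

day 1: (4)·(1/7) + (3)·(2/7) + (9)·(1/7) + (8)·(3/7) = 43/7.
day 2: (3)·(1/7) + (1)·(2/7) + (7)·(1/7) + (0)·(3/7) = 12/7.
The best pure response is day 1 with expected payoff 43/7.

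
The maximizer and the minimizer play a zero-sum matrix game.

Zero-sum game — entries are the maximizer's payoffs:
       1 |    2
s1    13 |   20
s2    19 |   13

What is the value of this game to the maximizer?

Row minima are 13 and 13, so the maximizer's maximin is 13; column maxima are 19 and 20, so the minimizer's minimax is 19. These differ, so the equilibrium is in mixed strategies.
Let the maximizer play s1 with probability p. The minimizer is indifferent when 13p + 19(1−p) = 20p + 13(1−p), giving p = 6/13.
Let the minimizer play 1 with probability q. The maximizer is indifferent when 13q + 20(1−q) = 19q + 13(1−q), giving q = 7/13.
The value is 13·(7/13) + (20)·(6/13) = 211/13.

211/13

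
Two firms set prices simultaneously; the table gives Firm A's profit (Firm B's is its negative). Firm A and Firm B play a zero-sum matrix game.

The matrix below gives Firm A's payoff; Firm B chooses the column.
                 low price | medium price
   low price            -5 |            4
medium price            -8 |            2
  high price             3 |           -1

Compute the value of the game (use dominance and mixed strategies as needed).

7/13

Row medium price is strictly dominated by row low price, so Firm A never plays it.
The remaining 2×2 game on (low price, high price) × (low price, medium price) has no saddle point. Let Firm A play low price with probability p; indifference gives −5p + 3(1−p) = 4p − (1−p), so p = 4/13.
Similarly Firm B's optimal q on low price is 5/13, and the value is -5·(5/13) + (4)·(8/13) = 7/13.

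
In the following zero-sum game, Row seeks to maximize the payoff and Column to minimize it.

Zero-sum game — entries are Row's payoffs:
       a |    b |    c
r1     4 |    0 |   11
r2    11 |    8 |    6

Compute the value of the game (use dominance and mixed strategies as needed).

88/13

Column a is strictly dominated by b for Column (it gives Row more in every row).
The remaining 2×2 game on (r1, r2) × (b, c) has no saddle point. Let Row play r1 with probability p; indifference gives 8(1−p) = 11p + 6(1−p), so p = 2/13.
Similarly Column's optimal q on b is 5/13, and the value is 0·(5/13) + (11)·(8/13) = 88/13.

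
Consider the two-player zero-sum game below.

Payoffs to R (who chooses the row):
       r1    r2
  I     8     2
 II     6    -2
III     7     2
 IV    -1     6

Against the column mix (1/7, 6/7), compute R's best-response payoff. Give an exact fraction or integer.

I: (8)·(1/7) + (2)·(6/7) = 20/7.
II: (6)·(1/7) + (-2)·(6/7) = -6/7.
III: (7)·(1/7) + (2)·(6/7) = 19/7.
IV: (-1)·(1/7) + (6)·(6/7) = 5.
The best pure response is IV with expected payoff 5.

5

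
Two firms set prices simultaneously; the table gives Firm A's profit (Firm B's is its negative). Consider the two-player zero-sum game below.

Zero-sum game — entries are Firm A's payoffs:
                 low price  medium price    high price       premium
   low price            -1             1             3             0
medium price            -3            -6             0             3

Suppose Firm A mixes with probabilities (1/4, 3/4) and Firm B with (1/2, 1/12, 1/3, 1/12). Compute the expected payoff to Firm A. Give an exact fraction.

-7/6

Against (1/2, 1/12, 1/3, 1/12), each row's expected payoff is low price: 7/12; medium price: -7/4.
Taking the (1/4, 3/4)-weighted average: (1/4)·(7/12) + (3/4)·(-7/4) = -7/6.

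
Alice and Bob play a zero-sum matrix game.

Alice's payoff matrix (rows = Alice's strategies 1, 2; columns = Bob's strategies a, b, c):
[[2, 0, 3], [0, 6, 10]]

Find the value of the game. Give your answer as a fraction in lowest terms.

Column c is strictly dominated by b for Bob (it gives Alice more in every row).
The remaining 2×2 game on (1, 2) × (a, b) has no saddle point. Let Alice play 1 with probability p; indifference gives 2p = 6(1−p), so p = 3/4.
Similarly Bob's optimal q on a is 3/4, and the value is 2·(3/4) + (0)·(1/4) = 3/2.

3/2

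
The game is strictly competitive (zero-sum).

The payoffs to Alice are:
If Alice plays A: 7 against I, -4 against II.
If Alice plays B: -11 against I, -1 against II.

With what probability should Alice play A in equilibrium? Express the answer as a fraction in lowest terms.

Row minima are -4 and -11, so Alice's maximin is -4; column maxima are 7 and -1, so Bob's minimax is -1. These differ, so the equilibrium is in mixed strategies.
Let Alice play A with probability p. Bob is indifferent when 7p − 11(1−p) = −4p − (1−p), giving p = 10/21.

10/21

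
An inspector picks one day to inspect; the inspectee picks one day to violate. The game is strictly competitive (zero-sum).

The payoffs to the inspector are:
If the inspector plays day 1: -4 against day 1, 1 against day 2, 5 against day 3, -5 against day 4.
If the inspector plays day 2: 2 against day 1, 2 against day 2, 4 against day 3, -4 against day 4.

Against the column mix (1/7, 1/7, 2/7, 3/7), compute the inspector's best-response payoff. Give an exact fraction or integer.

0

day 1: (-4)·(1/7) + (1)·(1/7) + (5)·(2/7) + (-5)·(3/7) = -8/7.
day 2: (2)·(1/7) + (2)·(1/7) + (4)·(2/7) + (-4)·(3/7) = 0.
The best pure response is day 2 with expected payoff 0.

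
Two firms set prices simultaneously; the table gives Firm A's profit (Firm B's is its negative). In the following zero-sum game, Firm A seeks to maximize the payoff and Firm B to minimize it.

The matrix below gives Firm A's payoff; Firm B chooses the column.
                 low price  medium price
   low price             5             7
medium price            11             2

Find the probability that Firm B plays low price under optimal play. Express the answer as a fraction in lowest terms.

Row minima are 5 and 2, so Firm A's maximin is 5; column maxima are 11 and 7, so Firm B's minimax is 7. These differ, so the equilibrium is in mixed strategies.
Let Firm B play low price with probability q. Firm A is indifferent when 5q + 7(1−q) = 11q + 2(1−q), giving q = 5/11.

5/11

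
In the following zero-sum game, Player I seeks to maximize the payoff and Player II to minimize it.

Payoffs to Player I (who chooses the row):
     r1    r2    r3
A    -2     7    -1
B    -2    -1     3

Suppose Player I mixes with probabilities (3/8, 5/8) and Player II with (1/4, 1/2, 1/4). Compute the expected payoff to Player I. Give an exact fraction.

Against (1/4, 1/2, 1/4), each row's expected payoff is A: 11/4; B: -1/4.
Taking the (3/8, 5/8)-weighted average: (3/8)·(11/4) + (5/8)·(-1/4) = 7/8.

7/8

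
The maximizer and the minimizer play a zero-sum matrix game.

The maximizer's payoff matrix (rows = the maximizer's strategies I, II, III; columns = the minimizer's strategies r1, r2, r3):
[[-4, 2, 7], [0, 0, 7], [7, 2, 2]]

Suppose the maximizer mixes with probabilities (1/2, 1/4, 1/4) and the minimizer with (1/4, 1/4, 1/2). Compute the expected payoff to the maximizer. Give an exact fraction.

Against (1/4, 1/4, 1/2), each row's expected payoff is I: 3; II: 7/2; III: 13/4.
Taking the (1/2, 1/4, 1/4)-weighted average: (1/2)·(3) + (1/4)·(7/2) + (1/4)·(13/4) = 51/16.

51/16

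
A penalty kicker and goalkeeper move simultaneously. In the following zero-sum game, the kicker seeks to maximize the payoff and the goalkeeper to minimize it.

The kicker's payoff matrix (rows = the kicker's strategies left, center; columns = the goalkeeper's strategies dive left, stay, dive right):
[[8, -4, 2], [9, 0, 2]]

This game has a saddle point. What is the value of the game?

0

Row minima: -4, 0 → the kicker's maximin is 0.
Column maxima: 9, 0, 2 → the goalkeeper's minimax is 0.
They coincide at (center, stay), so the value is 0.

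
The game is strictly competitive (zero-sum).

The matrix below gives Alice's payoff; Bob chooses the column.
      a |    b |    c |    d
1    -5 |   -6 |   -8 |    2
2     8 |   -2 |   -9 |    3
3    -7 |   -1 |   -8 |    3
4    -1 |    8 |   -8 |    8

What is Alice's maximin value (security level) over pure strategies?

-8

The worst-case payoff for each row is 1: -8, 2: -9, 3: -8, 4: -8.
The best of these is -8.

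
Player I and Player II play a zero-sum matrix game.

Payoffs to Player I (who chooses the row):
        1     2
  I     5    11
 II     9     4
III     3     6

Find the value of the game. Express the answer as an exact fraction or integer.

Row III is strictly dominated by row I, so Player I never plays it.
The remaining 2×2 game on (I, II) × (1, 2) has no saddle point. Let Player I play I with probability p; indifference gives 5p + 9(1−p) = 11p + 4(1−p), so p = 5/11.
Similarly Player II's optimal q on 1 is 7/11, and the value is 5·(7/11) + (11)·(4/11) = 79/11.

79/11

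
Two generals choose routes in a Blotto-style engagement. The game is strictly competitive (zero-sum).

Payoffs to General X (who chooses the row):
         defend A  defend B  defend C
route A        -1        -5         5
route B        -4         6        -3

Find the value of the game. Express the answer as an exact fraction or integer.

-13/7

Column defend C is strictly dominated by defend A for General Y (it gives General X more in every row).
The remaining 2×2 game on (route A, route B) × (defend A, defend B) has no saddle point. Let General X play route A with probability p; indifference gives −p − 4(1−p) = −5p + 6(1−p), so p = 5/7.
Similarly General Y's optimal q on defend A is 11/14, and the value is -1·(11/14) + (-5)·(3/14) = -13/7.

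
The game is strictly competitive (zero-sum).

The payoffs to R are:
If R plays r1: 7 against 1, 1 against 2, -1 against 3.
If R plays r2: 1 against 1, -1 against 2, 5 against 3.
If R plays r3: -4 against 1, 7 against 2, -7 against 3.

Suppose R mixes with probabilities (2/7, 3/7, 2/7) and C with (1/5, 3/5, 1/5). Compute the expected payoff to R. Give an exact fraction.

Against (1/5, 3/5, 1/5), each row's expected payoff is r1: 9/5; r2: 3/5; r3: 2.
Taking the (2/7, 3/7, 2/7)-weighted average: (2/7)·(9/5) + (3/7)·(3/5) + (2/7)·(2) = 47/35.

47/35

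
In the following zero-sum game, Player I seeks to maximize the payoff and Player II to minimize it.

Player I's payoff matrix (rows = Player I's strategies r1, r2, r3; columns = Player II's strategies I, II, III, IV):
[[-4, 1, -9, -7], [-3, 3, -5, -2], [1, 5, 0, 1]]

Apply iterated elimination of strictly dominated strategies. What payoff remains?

0

Column II is strictly dominated by I for Player II (-4<1, -3<3, 1<5); eliminate II.
Column IV is strictly dominated by III for Player II (-9<-7, -5<-2, 0<1); eliminate IV.
Row r2 is strictly dominated by row r3 (1>-3, 0>-5); eliminate r2.
Row r1 is strictly dominated by row r3 (1>-4, 0>-9); eliminate r1.
Column I is strictly dominated by III for Player II (0<1); eliminate I.
Only (r3, III) remains, with payoff 0.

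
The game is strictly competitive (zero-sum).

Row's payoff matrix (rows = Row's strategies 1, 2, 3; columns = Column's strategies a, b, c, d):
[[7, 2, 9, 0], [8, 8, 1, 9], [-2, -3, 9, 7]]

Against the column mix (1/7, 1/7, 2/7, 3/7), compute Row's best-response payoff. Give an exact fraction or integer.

45/7

1: (7)·(1/7) + (2)·(1/7) + (9)·(2/7) + (0)·(3/7) = 27/7.
2: (8)·(1/7) + (8)·(1/7) + (1)·(2/7) + (9)·(3/7) = 45/7.
3: (-2)·(1/7) + (-3)·(1/7) + (9)·(2/7) + (7)·(3/7) = 34/7.
The best pure response is 2 with expected payoff 45/7.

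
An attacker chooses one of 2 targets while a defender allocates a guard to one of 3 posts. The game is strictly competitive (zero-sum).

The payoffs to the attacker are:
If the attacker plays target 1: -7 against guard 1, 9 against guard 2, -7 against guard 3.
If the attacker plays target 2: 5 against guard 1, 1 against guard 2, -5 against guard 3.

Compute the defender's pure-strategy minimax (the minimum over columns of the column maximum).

The worst case (largest entry) in each column is guard 1: 5, guard 2: 9, guard 3: -5.
The best (smallest) of these is -5.

-5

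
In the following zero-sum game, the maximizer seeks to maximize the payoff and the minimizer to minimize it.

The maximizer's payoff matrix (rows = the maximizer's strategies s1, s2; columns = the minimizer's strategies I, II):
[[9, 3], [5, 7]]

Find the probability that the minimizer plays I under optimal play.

1/2

Row minima are 3 and 5, so the maximizer's maximin is 5; column maxima are 9 and 7, so the minimizer's minimax is 7. These differ, so the equilibrium is in mixed strategies.
Let the minimizer play I with probability q. The maximizer is indifferent when 9q + 3(1−q) = 5q + 7(1−q), giving q = 1/2.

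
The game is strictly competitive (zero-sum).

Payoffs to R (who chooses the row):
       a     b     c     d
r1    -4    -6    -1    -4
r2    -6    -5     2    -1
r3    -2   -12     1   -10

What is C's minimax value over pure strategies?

-5

The worst case (largest entry) in each column is a: -2, b: -5, c: 2, d: -1.
The best (smallest) of these is -5.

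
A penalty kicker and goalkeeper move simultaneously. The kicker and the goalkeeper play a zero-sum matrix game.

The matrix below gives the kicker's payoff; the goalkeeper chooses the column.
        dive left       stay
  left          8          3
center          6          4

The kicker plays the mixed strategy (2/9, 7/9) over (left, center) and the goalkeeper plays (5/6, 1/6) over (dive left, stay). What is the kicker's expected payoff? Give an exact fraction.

Against (5/6, 1/6), each row's expected payoff is left: 43/6; center: 17/3.
Taking the (2/9, 7/9)-weighted average: (2/9)·(43/6) + (7/9)·(17/3) = 6.

6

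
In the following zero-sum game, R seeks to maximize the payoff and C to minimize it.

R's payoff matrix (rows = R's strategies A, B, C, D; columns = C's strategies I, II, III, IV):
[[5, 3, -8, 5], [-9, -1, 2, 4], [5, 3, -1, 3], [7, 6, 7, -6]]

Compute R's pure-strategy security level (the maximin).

The worst-case payoff for each row is A: -8, B: -9, C: -1, D: -6.
The best of these is -1.

-1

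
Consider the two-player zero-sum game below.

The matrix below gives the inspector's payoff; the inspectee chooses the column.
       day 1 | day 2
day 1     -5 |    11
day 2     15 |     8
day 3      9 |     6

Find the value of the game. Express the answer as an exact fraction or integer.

205/23

Row day 3 is strictly dominated by row day 2, so the inspector never plays it.
The remaining 2×2 game on (day 1, day 2) × (day 1, day 2) has no saddle point. Let the inspector play day 1 with probability p; indifference gives −5p + 15(1−p) = 11p + 8(1−p), so p = 7/23.
Similarly the inspectee's optimal q on day 1 is 3/23, and the value is -5·(3/23) + (11)·(20/23) = 205/23.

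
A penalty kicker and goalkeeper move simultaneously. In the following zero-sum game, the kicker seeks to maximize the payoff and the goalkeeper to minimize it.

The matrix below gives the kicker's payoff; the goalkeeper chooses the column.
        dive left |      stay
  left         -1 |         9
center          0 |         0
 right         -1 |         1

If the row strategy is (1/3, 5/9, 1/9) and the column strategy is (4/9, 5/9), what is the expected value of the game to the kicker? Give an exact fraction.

124/81

Against (4/9, 5/9), each row's expected payoff is left: 41/9; center: 0; right: 1/9.
Taking the (1/3, 5/9, 1/9)-weighted average: (1/3)·(41/9) + (5/9)·(0) + (1/9)·(1/9) = 124/81.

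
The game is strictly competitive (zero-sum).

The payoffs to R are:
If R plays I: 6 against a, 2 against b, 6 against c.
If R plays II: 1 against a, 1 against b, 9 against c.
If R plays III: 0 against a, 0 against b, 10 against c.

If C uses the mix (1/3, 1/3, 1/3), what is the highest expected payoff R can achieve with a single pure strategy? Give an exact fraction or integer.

I: (6)·(1/3) + (2)·(1/3) + (6)·(1/3) = 14/3.
II: (1)·(1/3) + (1)·(1/3) + (9)·(1/3) = 11/3.
III: (0)·(1/3) + (0)·(1/3) + (10)·(1/3) = 10/3.
The best pure response is I with expected payoff 14/3.

14/3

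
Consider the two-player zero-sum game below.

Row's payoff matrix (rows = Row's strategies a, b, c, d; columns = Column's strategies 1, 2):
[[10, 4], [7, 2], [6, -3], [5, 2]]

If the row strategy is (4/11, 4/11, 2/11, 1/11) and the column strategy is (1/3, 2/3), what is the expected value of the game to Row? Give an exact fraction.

Against (1/3, 2/3), each row's expected payoff is a: 6; b: 11/3; c: 0; d: 3.
Taking the (4/11, 4/11, 2/11, 1/11)-weighted average: (4/11)·(6) + (4/11)·(11/3) + (2/11)·(0) + (1/11)·(3) = 125/33.

125/33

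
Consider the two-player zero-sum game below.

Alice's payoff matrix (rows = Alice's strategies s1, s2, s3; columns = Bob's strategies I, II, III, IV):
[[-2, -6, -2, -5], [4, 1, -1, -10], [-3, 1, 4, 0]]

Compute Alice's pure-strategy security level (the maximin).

-3

The worst-case payoff for each row is s1: -6, s2: -10, s3: -3.
The best of these is -3.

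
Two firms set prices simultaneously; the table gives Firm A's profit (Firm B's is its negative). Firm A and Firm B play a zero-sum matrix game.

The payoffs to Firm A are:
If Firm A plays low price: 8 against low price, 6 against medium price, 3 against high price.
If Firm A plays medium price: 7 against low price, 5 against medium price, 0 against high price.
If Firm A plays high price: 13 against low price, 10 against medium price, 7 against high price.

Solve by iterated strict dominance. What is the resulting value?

7

Column low price is strictly dominated by medium price for Firm B (6<8, 5<7, 10<13); eliminate low price.
Row low price is strictly dominated by row high price (10>6, 7>3); eliminate low price.
Column medium price is strictly dominated by high price for Firm B (0<5, 7<10); eliminate medium price.
Row medium price is strictly dominated by row high price (7>0); eliminate medium price.
Only (high price, high price) remains, with payoff 7.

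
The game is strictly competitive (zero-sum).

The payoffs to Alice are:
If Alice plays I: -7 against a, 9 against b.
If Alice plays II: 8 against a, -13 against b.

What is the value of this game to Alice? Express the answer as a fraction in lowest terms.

-19/37

Row minima are -7 and -13, so Alice's maximin is -7; column maxima are 8 and 9, so Bob's minimax is 8. These differ, so the equilibrium is in mixed strategies.
Let Alice play I with probability p. Bob is indifferent when −7p + 8(1−p) = 9p − 13(1−p), giving p = 21/37.
Let Bob play a with probability q. Alice is indifferent when −7q + 9(1−q) = 8q − 13(1−q), giving q = 22/37.
The value is -7·(22/37) + (9)·(15/37) = -19/37.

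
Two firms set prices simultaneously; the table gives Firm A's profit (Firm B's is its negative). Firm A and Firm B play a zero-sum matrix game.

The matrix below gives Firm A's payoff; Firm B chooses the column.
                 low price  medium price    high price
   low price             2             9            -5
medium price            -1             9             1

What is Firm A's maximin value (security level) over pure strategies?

The worst-case payoff for each row is low price: -5, medium price: -1.
The best of these is -1.

-1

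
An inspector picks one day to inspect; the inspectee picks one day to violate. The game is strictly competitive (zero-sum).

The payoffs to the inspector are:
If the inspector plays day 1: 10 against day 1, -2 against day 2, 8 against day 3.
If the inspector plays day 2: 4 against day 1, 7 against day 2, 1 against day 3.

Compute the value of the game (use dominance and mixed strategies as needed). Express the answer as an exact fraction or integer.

Column day 1 is strictly dominated by day 3 for the inspectee (it gives the inspector more in every row).
The remaining 2×2 game on (day 1, day 2) × (day 2, day 3) has no saddle point. Let the inspector play day 1 with probability p; indifference gives −2p + 7(1−p) = 8p + (1−p), so p = 3/8.
Similarly the inspectee's optimal q on day 2 is 7/16, and the value is -2·(7/16) + (8)·(9/16) = 29/8.

29/8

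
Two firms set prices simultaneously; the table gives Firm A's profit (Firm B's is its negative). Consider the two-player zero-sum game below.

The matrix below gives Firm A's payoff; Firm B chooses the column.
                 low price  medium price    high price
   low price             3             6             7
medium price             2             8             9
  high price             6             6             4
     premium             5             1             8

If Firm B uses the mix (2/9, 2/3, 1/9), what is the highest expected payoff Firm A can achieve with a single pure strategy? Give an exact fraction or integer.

low price: (3)·(2/9) + (6)·(2/3) + (7)·(1/9) = 49/9.
medium price: (2)·(2/9) + (8)·(2/3) + (9)·(1/9) = 61/9.
high price: (6)·(2/9) + (6)·(2/3) + (4)·(1/9) = 52/9.
premium: (5)·(2/9) + (1)·(2/3) + (8)·(1/9) = 8/3.
The best pure response is medium price with expected payoff 61/9.

61/9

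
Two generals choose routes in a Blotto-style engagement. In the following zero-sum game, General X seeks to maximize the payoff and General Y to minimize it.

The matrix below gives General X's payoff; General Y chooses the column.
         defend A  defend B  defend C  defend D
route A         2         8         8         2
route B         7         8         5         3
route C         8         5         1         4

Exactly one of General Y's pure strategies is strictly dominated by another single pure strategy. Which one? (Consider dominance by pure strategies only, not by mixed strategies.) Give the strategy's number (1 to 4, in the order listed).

2

General Y prefers columns that give General X less. Compare defend B with defend D: 2 < 8, 3 < 8, 4 < 5.
So defend D strictly dominates defend B for General Y; defend B is strictly dominated.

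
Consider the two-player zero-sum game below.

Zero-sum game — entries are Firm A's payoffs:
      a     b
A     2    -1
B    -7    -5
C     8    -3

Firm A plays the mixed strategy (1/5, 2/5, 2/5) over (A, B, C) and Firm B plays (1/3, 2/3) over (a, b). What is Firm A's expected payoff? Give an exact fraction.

-2

Against (1/3, 2/3), each row's expected payoff is A: 0; B: -17/3; C: 2/3.
Taking the (1/5, 2/5, 2/5)-weighted average: (1/5)·(0) + (2/5)·(-17/3) + (2/5)·(2/3) = -2.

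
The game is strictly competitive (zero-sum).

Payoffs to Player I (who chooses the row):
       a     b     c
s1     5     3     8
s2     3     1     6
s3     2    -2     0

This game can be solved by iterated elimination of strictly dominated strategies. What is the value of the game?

3

Row s3 is strictly dominated by row s1 (5>2, 3>-2, 8>0); eliminate s3.
Row s2 is strictly dominated by row s1 (5>3, 3>1, 8>6); eliminate s2.
Column a is strictly dominated by b for Player II (3<5); eliminate a.
Column c is strictly dominated by b for Player II (3<8); eliminate c.
Only (s1, b) remains, with payoff 3.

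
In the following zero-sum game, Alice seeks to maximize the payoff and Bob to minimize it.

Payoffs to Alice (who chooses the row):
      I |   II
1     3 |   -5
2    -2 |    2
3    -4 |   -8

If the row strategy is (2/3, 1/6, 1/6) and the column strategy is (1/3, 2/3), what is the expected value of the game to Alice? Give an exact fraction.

Against (1/3, 2/3), each row's expected payoff is 1: -7/3; 2: 2/3; 3: -20/3.
Taking the (2/3, 1/6, 1/6)-weighted average: (2/3)·(-7/3) + (1/6)·(2/3) + (1/6)·(-20/3) = -23/9.

-23/9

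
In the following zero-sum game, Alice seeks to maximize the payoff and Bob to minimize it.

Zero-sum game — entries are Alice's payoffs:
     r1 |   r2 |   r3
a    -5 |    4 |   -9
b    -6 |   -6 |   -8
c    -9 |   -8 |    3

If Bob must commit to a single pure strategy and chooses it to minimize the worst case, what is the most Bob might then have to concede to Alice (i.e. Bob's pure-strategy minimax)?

-5

The worst case (largest entry) in each column is r1: -5, r2: 4, r3: 3.
The best (smallest) of these is -5.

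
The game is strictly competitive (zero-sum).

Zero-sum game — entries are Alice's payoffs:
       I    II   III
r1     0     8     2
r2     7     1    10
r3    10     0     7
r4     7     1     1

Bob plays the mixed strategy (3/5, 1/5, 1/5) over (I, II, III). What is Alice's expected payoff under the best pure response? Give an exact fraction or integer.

37/5

r1: (0)·(3/5) + (8)·(1/5) + (2)·(1/5) = 2.
r2: (7)·(3/5) + (1)·(1/5) + (10)·(1/5) = 32/5.
r3: (10)·(3/5) + (0)·(1/5) + (7)·(1/5) = 37/5.
r4: (7)·(3/5) + (1)·(1/5) + (1)·(1/5) = 23/5.
The best pure response is r3 with expected payoff 37/5.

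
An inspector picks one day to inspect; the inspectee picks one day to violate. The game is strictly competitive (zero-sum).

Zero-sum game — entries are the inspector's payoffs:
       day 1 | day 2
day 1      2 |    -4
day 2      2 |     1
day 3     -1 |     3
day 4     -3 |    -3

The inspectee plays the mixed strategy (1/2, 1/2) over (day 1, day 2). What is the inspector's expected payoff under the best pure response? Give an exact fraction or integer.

3/2

day 1: (2)·(1/2) + (-4)·(1/2) = -1.
day 2: (2)·(1/2) + (1)·(1/2) = 3/2.
day 3: (-1)·(1/2) + (3)·(1/2) = 1.
day 4: (-3)·(1/2) + (-3)·(1/2) = -3.
The best pure response is day 2 with expected payoff 3/2.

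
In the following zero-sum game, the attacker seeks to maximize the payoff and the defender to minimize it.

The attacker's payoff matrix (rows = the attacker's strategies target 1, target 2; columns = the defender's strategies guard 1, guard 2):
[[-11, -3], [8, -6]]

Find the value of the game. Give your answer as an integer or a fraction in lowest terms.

Row minima are -11 and -6, so the attacker's maximin is -6; column maxima are 8 and -3, so the defender's minimax is -3. These differ, so the equilibrium is in mixed strategies.
Let the attacker play target 1 with probability p. The defender is indifferent when −11p + 8(1−p) = −3p − 6(1−p), giving p = 7/11.
Let the defender play guard 1 with probability q. The attacker is indifferent when −11q − 3(1−q) = 8q − 6(1−q), giving q = 3/22.
The value is -11·(3/22) + (-3)·(19/22) = -45/11.

-45/11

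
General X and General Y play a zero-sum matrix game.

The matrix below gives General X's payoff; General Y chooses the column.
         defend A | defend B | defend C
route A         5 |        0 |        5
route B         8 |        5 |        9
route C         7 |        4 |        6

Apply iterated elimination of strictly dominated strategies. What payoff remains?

Row route C is strictly dominated by row route B (8>7, 5>4, 9>6); eliminate route C.
Column defend C is strictly dominated by defend B for General Y (0<5, 5<9); eliminate defend C.
Column defend A is strictly dominated by defend B for General Y (0<5, 5<8); eliminate defend A.
Row route A is strictly dominated by row route B (5>0); eliminate route A.
Only (route B, defend B) remains, with payoff 5.

5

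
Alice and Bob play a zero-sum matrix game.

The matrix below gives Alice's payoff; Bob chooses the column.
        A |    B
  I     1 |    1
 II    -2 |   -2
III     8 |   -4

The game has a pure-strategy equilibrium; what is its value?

1

Row minima: 1, -2, -4 → Alice's maximin is 1.
Column maxima: 8, 1 → Bob's minimax is 1.
They coincide at (I, B), so the value is 1.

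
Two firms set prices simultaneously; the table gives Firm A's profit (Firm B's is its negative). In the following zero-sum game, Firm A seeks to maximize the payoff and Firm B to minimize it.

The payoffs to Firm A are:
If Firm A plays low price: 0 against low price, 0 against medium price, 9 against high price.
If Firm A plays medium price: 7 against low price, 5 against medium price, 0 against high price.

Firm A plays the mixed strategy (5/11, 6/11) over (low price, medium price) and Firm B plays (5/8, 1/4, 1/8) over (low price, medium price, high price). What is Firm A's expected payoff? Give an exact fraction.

Against (5/8, 1/4, 1/8), each row's expected payoff is low price: 9/8; medium price: 45/8.
Taking the (5/11, 6/11)-weighted average: (5/11)·(9/8) + (6/11)·(45/8) = 315/88.

315/88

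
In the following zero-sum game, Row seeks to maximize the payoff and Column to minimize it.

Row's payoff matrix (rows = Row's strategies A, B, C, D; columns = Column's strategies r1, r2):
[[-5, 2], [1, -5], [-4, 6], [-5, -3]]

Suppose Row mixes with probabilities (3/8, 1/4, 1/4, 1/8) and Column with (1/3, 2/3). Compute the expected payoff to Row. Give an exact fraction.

-2/3

Against (1/3, 2/3), each row's expected payoff is A: -1/3; B: -3; C: 8/3; D: -11/3.
Taking the (3/8, 1/4, 1/4, 1/8)-weighted average: (3/8)·(-1/3) + (1/4)·(-3) + (1/4)·(8/3) + (1/8)·(-11/3) = -2/3.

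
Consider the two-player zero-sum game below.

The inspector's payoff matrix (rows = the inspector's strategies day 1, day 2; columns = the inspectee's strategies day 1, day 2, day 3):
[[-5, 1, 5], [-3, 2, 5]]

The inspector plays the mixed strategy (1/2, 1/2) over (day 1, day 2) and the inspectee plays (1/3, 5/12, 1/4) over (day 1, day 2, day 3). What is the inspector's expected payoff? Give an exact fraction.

Against (1/3, 5/12, 1/4), each row's expected payoff is day 1: 0; day 2: 13/12.
Taking the (1/2, 1/2)-weighted average: (1/2)·(0) + (1/2)·(13/12) = 13/24.

13/24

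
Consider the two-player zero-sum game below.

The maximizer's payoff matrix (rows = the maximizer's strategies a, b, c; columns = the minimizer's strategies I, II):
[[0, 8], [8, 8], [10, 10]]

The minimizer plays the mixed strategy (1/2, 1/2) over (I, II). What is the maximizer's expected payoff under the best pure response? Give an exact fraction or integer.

10

a: (0)·(1/2) + (8)·(1/2) = 4.
b: (8)·(1/2) + (8)·(1/2) = 8.
c: (10)·(1/2) + (10)·(1/2) = 10.
The best pure response is c with expected payoff 10.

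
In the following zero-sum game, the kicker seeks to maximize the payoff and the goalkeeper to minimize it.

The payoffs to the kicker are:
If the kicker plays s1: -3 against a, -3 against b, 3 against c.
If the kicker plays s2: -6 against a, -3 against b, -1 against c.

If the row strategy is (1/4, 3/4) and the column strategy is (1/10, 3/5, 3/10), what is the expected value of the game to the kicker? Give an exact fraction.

-93/40

Against (1/10, 3/5, 3/10), each row's expected payoff is s1: -6/5; s2: -27/10.
Taking the (1/4, 3/4)-weighted average: (1/4)·(-6/5) + (3/4)·(-27/10) = -93/40.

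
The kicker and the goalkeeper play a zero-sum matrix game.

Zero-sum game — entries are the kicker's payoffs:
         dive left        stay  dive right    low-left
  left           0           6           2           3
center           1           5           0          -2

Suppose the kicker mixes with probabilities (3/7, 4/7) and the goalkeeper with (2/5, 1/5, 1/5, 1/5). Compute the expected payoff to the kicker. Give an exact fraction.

Against (2/5, 1/5, 1/5, 1/5), each row's expected payoff is left: 11/5; center: 1.
Taking the (3/7, 4/7)-weighted average: (3/7)·(11/5) + (4/7)·(1) = 53/35.

53/35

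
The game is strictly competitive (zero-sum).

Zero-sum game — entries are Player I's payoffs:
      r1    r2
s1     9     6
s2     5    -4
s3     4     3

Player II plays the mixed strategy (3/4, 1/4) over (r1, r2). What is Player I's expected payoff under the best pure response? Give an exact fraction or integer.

33/4

s1: (9)·(3/4) + (6)·(1/4) = 33/4.
s2: (5)·(3/4) + (-4)·(1/4) = 11/4.
s3: (4)·(3/4) + (3)·(1/4) = 15/4.
The best pure response is s1 with expected payoff 33/4.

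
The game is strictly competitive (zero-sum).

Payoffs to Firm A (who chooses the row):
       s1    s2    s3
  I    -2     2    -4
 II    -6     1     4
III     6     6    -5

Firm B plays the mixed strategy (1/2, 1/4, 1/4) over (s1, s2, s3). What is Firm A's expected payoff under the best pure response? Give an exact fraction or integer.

I: (-2)·(1/2) + (2)·(1/4) + (-4)·(1/4) = -3/2.
II: (-6)·(1/2) + (1)·(1/4) + (4)·(1/4) = -7/4.
III: (6)·(1/2) + (6)·(1/4) + (-5)·(1/4) = 13/4.
The best pure response is III with expected payoff 13/4.

13/4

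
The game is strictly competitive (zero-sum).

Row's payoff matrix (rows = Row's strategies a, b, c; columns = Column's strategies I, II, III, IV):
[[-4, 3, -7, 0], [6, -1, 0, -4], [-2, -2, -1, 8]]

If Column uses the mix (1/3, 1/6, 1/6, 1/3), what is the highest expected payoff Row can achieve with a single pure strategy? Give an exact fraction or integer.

3/2

a: (-4)·(1/3) + (3)·(1/6) + (-7)·(1/6) + (0)·(1/3) = -2.
b: (6)·(1/3) + (-1)·(1/6) + (0)·(1/6) + (-4)·(1/3) = 1/2.
c: (-2)·(1/3) + (-2)·(1/6) + (-1)·(1/6) + (8)·(1/3) = 3/2.
The best pure response is c with expected payoff 3/2.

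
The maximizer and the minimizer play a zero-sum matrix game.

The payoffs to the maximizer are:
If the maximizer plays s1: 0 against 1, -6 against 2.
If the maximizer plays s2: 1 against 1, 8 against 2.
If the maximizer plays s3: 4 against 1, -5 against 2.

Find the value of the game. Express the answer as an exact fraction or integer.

37/16

Row s1 is strictly dominated by row s3, so the maximizer never plays it.
The remaining 2×2 game on (s2, s3) × (1, 2) has no saddle point. Let the maximizer play s2 with probability p; indifference gives p + 4(1−p) = 8p − 5(1−p), so p = 9/16.
Similarly the minimizer's optimal q on 1 is 13/16, and the value is 1·(13/16) + (8)·(3/16) = 37/16.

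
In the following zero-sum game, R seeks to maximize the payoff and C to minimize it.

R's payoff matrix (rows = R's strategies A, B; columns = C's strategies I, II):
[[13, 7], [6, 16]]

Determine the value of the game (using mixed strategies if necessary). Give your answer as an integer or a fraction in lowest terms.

Row minima are 7 and 6, so R's maximin is 7; column maxima are 13 and 16, so C's minimax is 13. These differ, so the equilibrium is in mixed strategies.
Let R play A with probability p. C is indifferent when 13p + 6(1−p) = 7p + 16(1−p), giving p = 5/8.
Let C play I with probability q. R is indifferent when 13q + 7(1−q) = 6q + 16(1−q), giving q = 9/16.
The value is 13·(9/16) + (7)·(7/16) = 83/8.

83/8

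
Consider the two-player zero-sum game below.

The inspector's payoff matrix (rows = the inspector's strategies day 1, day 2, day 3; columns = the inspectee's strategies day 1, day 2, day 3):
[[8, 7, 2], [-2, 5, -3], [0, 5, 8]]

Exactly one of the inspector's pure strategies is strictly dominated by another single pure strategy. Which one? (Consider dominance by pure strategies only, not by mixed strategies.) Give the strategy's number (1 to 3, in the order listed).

2

Compare day 2 with day 1: 8 > -2, 7 > 5, 2 > -3.
So day 1 strictly dominates day 2 for the inspector; day 2 is strictly dominated.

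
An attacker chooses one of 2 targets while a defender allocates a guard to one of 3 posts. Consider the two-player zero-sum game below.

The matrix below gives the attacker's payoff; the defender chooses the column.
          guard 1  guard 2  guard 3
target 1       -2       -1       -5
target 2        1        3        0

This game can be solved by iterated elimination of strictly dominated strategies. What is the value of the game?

0

Column guard 2 is strictly dominated by guard 1 for the defender (-2<-1, 1<3); eliminate guard 2.
Row target 1 is strictly dominated by row target 2 (1>-2, 0>-5); eliminate target 1.
Column guard 1 is strictly dominated by guard 3 for the defender (0<1); eliminate guard 1.
Only (target 2, guard 3) remains, with payoff 0.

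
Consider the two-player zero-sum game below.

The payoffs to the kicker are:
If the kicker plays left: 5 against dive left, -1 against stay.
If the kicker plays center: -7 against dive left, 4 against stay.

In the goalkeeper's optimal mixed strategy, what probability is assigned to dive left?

5/17

Row minima are -1 and -7, so the kicker's maximin is -1; column maxima are 5 and 4, so the goalkeeper's minimax is 4. These differ, so the equilibrium is in mixed strategies.
Let the goalkeeper play dive left with probability q. The kicker is indifferent when 5q − (1−q) = −7q + 4(1−q), giving q = 5/17.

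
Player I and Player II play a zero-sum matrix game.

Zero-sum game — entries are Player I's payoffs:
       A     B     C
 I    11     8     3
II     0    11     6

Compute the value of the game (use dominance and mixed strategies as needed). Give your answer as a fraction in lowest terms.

33/7

Column B is strictly dominated by C for Player II (it gives Player I more in every row).
The remaining 2×2 game on (I, II) × (A, C) has no saddle point. Let Player I play I with probability p; indifference gives 11p = 3p + 6(1−p), so p = 3/7.
Similarly Player II's optimal q on A is 3/14, and the value is 11·(3/14) + (3)·(11/14) = 33/7.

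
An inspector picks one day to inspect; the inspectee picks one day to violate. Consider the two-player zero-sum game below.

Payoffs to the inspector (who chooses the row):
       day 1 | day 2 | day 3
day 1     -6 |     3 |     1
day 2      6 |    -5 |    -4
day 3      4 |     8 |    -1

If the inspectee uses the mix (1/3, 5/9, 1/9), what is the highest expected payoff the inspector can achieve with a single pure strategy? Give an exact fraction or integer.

17/3

day 1: (-6)·(1/3) + (3)·(5/9) + (1)·(1/9) = -2/9.
day 2: (6)·(1/3) + (-5)·(5/9) + (-4)·(1/9) = -11/9.
day 3: (4)·(1/3) + (8)·(5/9) + (-1)·(1/9) = 17/3.
The best pure response is day 3 with expected payoff 17/3.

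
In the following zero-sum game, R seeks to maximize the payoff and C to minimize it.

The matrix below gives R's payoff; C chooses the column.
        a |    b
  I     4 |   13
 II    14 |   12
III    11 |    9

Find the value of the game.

Row III is strictly dominated by row II, so R never plays it.
The remaining 2×2 game on (I, II) × (a, b) has no saddle point. Let R play I with probability p; indifference gives 4p + 14(1−p) = 13p + 12(1−p), so p = 2/11.
Similarly C's optimal q on a is 1/11, and the value is 4·(1/11) + (13)·(10/11) = 134/11.

134/11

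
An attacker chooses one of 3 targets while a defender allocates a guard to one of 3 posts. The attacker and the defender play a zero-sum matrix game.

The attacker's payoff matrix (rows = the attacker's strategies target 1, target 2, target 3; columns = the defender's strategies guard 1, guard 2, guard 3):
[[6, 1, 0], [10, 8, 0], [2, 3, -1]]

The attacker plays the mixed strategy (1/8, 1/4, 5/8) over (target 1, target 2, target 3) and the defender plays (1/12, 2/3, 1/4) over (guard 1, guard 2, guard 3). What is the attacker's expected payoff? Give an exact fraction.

Against (1/12, 2/3, 1/4), each row's expected payoff is target 1: 7/6; target 2: 37/6; target 3: 23/12.
Taking the (1/8, 1/4, 5/8)-weighted average: (1/8)·(7/6) + (1/4)·(37/6) + (5/8)·(23/12) = 277/96.

277/96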